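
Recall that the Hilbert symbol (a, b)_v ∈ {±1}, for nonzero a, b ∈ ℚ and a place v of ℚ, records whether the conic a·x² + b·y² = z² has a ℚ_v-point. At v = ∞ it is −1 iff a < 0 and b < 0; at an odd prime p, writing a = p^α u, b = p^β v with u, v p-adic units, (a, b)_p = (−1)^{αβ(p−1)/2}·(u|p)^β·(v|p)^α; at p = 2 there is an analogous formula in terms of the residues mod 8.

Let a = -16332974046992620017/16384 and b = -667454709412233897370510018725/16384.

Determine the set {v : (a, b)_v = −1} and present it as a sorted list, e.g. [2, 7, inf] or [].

Mod squares: a ≡ -957094635497, b ≡ -233189. Check v ∈ {∞, 2, 3, 5, 7, 11, 13, 17, 23, 29, 37, 43, 53}.
v=23: a=23^1·(≡20), b=23^0·(≡13) mod 23; (20|23)=-1, (13|23)=+1; (−1)^{1·0·11}·(-1)^0·(+1)^1 = +1.
v=29: a=29^1·(≡25), b=29^1·(≡14) mod 29; (25|29)=+1, (14|29)=-1; (−1)^{1·1·14}·(+1)^1·(-1)^1 = -1.
v=11: a=11^1·(≡9), b=11^1·(≡9) mod 11; (9|11)=+1, (9|11)=+1; (−1)^{1·1·5}·(+1)^1·(+1)^1 = -1.
v=2: v_2(a)=-14, v_2(b)=-14; units ≡ 7, 3 (mod 8); ε·ε+αω+βω = 1·1+-14·1+-14·0 ≡ 1  ⇒  (a,b)_2 = -1.
v=53: a=53^1·(≡45), b=53^2·(≡7) mod 53; (45|53)=-1, (7|53)=+1; (−1)^{1·2·26}·(-1)^2·(+1)^1 = +1.
v=17: a=17^3·(≡3), b=17^5·(≡1) mod 17; (3|17)=-1, (1|17)=+1; (−1)^{3·5·8}·(-1)^5·(+1)^3 = -1.
v=37: a=37^1·(≡24), b=37^2·(≡20) mod 37; (24|37)=-1, (20|37)=-1; (−1)^{1·2·18}·(-1)^2·(-1)^1 = -1.
v=3: a=3^10·(≡1), b=3^16·(≡1) mod 3; (1|3)=+1, (1|3)=+1; (−1)^{10·16·1}·(+1)^16·(+1)^10 = +1.
v=5: a=5^0·(≡2), b=5^2·(≡4) mod 5; (2|5)=-1, (4|5)=+1; (−1)^{0·2·2}·(-1)^2·(+1)^0 = +1.
v=7: a=7^1·(≡6), b=7^2·(≡4) mod 7; (6|7)=-1, (4|7)=+1; (−1)^{1·2·3}·(-1)^2·(+1)^1 = +1.
v=13: a=13^1·(≡11), b=13^2·(≡2) mod 13; (11|13)=-1, (2|13)=-1; (−1)^{1·2·6}·(-1)^2·(-1)^1 = -1.
v=43: a=43^1·(≡40), b=43^1·(≡4) mod 43; (40|43)=+1, (4|43)=+1; (−1)^{1·1·21}·(+1)^1·(+1)^1 = -1.
v=∞: -957094635497 < 0 and -233189 < 0  ⇒  (a,b)_∞ = -1.
(-957094635497, -233189 / ℚ) ramifies at {2, 11, 13, 17, 29, 37, 43, ∞}: a division algebra.

[2, 11, 13, 17, 29, 37, 43, inf]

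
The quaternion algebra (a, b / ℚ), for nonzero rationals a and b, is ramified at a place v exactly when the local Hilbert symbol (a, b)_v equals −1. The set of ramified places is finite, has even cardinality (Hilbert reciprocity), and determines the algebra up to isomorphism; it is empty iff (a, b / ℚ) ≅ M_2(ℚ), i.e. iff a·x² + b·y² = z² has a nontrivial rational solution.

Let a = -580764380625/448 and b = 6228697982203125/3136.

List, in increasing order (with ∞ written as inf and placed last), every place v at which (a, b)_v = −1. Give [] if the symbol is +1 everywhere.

[3, 17]

Mod squares: a ≡ -3927, b ≡ 221. Check v ∈ {∞, 2, 3, 5, 7, 11, 13, 17}.
v=7: a=7^-1·(≡5), b=7^-2·(≡2) mod 7; (5|7)=-1, (2|7)=+1; (−1)^{-1·-2·3}·(-1)^-2·(+1)^-1 = +1.
v=2: v_2(a)=-6, v_2(b)=-6; units ≡ 1, 5 (mod 8); ε·ε+αω+βω = 0·0+-6·1+-6·0 ≡ 0  ⇒  (a,b)_2 = +1.
v=13: a=13^2·(≡9), b=13^3·(≡9) mod 13; (9|13)=+1, (9|13)=+1; (−1)^{2·3·6}·(+1)^3·(+1)^2 = +1.
v=11: a=11^3·(≡6), b=11^4·(≡5) mod 11; (6|11)=-1, (5|11)=+1; (−1)^{3·4·5}·(-1)^4·(+1)^3 = +1.
v=5: a=5^4·(≡2), b=5^6·(≡1) mod 5; (2|5)=-1, (1|5)=+1; (−1)^{4·6·2}·(-1)^6·(+1)^4 = +1.
v=17: a=17^1·(≡6), b=17^1·(≡9) mod 17; (6|17)=-1, (9|17)=+1; (−1)^{1·1·8}·(-1)^1·(+1)^1 = -1.
v=∞: -3927 < 0 and 221 > 0  ⇒  (a,b)_∞ = +1.
v=3: a=3^5·(≡2), b=3^6·(≡2) mod 3; (2|3)=-1, (2|3)=-1; (−1)^{5·6·1}·(-1)^6·(-1)^5 = -1.
Ram(-3927, 221) = {3, 17}; no ℚ_3-point on the conic.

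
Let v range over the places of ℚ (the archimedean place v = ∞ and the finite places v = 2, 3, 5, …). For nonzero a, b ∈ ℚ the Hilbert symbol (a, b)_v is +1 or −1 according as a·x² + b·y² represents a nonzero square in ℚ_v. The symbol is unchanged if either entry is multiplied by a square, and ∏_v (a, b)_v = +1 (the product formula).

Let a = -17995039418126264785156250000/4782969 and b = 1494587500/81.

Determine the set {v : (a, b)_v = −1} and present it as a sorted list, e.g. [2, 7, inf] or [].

[2, 11, 29, 31]

Mod squares: a ≡ -6576185, b ≡ 597835. Check v ∈ {∞, 2, 3, 5, 7, 11, 19, 29, 31}.
v=11: a=11^1·(≡4), b=11^0·(≡8) mod 11; (4|11)=+1, (8|11)=-1; (−1)^{1·0·5}·(+1)^0·(-1)^1 = -1.
v=3: a=3^-14·(≡1), b=3^-4·(≡1) mod 3; (1|3)=+1, (1|3)=+1; (−1)^{-14·-4·1}·(+1)^-4·(+1)^-14 = +1.
v=29: a=29^3·(≡14), b=29^1·(≡4) mod 29; (14|29)=-1, (4|29)=+1; (−1)^{3·1·14}·(-1)^1·(+1)^3 = -1.
v=7: a=7^5·(≡1), b=7^1·(≡3) mod 7; (1|7)=+1, (3|7)=-1; (−1)^{5·1·3}·(+1)^1·(-1)^5 = +1.
v=19: a=19^3·(≡12), b=19^1·(≡6) mod 19; (12|19)=-1, (6|19)=+1; (−1)^{3·1·9}·(-1)^1·(+1)^3 = +1.
v=∞: -6576185 < 0 and 597835 > 0  ⇒  (a,b)_∞ = +1.
v=5: a=5^13·(≡2), b=5^5·(≡3) mod 5; (2|5)=-1, (3|5)=-1; (−1)^{13·5·2}·(-1)^5·(-1)^13 = +1.
v=31: a=31^3·(≡12), b=31^1·(≡26) mod 31; (12|31)=-1, (26|31)=-1; (−1)^{3·1·15}·(-1)^1·(-1)^3 = -1.
v=2: v_2(a)=4, v_2(b)=2; units ≡ 7, 3 (mod 8); ε·ε+αω+βω = 1·1+4·1+2·0 ≡ 1  ⇒  (a,b)_2 = -1.
|Ram(-6576185, 597835)| = 4, even; anisotropic at {2, 11, 29, 31}.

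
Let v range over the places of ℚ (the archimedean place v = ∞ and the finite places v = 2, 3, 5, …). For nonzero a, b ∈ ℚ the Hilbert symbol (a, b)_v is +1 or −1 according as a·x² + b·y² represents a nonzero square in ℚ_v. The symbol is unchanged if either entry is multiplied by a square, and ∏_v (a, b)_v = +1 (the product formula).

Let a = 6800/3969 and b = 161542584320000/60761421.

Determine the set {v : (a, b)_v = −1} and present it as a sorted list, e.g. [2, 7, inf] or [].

[3, 7]

Mod squares: a ≡ 17, b ≡ 6783. Check v ∈ {∞, 2, 3, 5, 7, 13, 17, 19}.
v=13: a=13^0·(≡10), b=13^2·(≡9) mod 13; (10|13)=+1, (9|13)=+1; (−1)^{0·2·6}·(+1)^2·(+1)^0 = +1.
v=2: v_2(a)=4, v_2(b)=14; units ≡ 1, 7 (mod 8); ε·ε+αω+βω = 0·1+4·0+14·0 ≡ 0  ⇒  (a,b)_2 = +1.
v=3: a=3^-4·(≡2), b=3^-11·(≡2) mod 3; (2|3)=-1, (2|3)=-1; (−1)^{-4·-11·1}·(-1)^-11·(-1)^-4 = -1.
v=∞: 17 > 0 and 6783 > 0  ⇒  (a,b)_∞ = +1.
v=7: a=7^-2·(≡6), b=7^-3·(≡6) mod 7; (6|7)=-1, (6|7)=-1; (−1)^{-2·-3·3}·(-1)^-3·(-1)^-2 = -1.
v=19: a=19^0·(≡1), b=19^1·(≡15) mod 19; (1|19)=+1, (15|19)=-1; (−1)^{0·1·9}·(+1)^1·(-1)^0 = +1.
v=5: a=5^2·(≡3), b=5^4·(≡2) mod 5; (3|5)=-1, (2|5)=-1; (−1)^{2·4·2}·(-1)^4·(-1)^2 = +1.
v=17: a=17^1·(≡16), b=17^3·(≡9) mod 17; (16|17)=+1, (9|17)=+1; (−1)^{1·3·8}·(+1)^3·(+1)^1 = +1.
|Ram(17, 6783)| = 2, even; anisotropic at {3, 7}.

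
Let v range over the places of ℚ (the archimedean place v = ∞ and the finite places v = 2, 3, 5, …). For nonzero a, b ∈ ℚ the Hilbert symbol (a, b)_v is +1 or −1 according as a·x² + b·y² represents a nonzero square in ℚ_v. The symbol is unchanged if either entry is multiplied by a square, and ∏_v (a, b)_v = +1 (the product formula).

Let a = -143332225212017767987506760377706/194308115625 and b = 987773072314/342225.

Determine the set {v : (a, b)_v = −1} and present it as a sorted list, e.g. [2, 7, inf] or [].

(a, b) ≡ (-27899690, 429226) mod (ℚ^×)²; places V = {2, 3, 5, 7, 13, 23, 31, 37, 41, 43, ∞}.
(a,b)_3: α=-14, u≡1; β=-4, v≡1 (mod 3); (1|3)=+1, (1|3)=+1; sign (−1)^0·+1^-4·+1^-14 = +1.
(a,b)_7: α=3, u≡2; β=1, v≡3 (mod 7); (2|7)=+1, (3|7)=-1; sign (−1)^1·+1^1·-1^3 = +1.
(a,b)_23: α=3, u≡18; β=1, v≡4 (mod 23); (18|23)=+1, (4|23)=+1; sign (−1)^1·+1^1·+1^3 = -1.
(a,b)_5: α=-5, u≡2; β=-2, v≡1 (mod 5); (2|5)=-1, (1|5)=+1; sign (−1)^0·-1^-2·+1^-5 = +1.
(a,b)_∞: sgn(-27899690)=−, sgn(429226)=+, so +1.
(a,b)_2: α=1, β=1; u≡3, v≡5 (mod 8); ε(u)ε(v)=1·0, αω(v)=1·1, βω(u)=1·1; sum ≡ 0  ⇒  +1.
(a,b)_13: α=-1, u≡1; β=-2, v≡8 (mod 13); (1|13)=+1, (8|13)=-1; sign (−1)^0·+1^-2·-1^-1 = -1.
(a,b)_37: α=6, u≡4; β=2, v≡10 (mod 37); (4|37)=+1, (10|37)=+1; sign (−1)^0·+1^2·+1^6 = +1.
(a,b)_43: α=3, u≡11; β=1, v≡14 (mod 43); (11|43)=+1, (14|43)=+1; sign (−1)^1·+1^1·+1^3 = -1.
(a,b)_41: α=4, u≡20; β=2, v≡24 (mod 41); (20|41)=+1, (24|41)=-1; sign (−1)^0·+1^2·-1^4 = +1.
(a,b)_31: α=3, u≡8; β=1, v≡5 (mod 31); (8|31)=+1, (5|31)=+1; sign (−1)^1·+1^1·+1^3 = -1.
(-27899690, 429226 / ℚ) ramifies at {13, 23, 31, 43}: a division algebra.

[13, 23, 31, 43]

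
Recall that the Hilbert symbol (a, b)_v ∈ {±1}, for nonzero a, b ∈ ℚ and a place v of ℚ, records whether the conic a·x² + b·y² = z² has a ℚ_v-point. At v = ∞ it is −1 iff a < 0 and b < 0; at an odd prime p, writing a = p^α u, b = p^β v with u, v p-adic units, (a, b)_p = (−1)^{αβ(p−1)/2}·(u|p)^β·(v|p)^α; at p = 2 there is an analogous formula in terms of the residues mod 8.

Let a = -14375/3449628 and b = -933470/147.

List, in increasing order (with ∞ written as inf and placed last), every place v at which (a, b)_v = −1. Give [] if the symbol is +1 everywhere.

Mod squares: a ≡ -161, b ≡ -9690. Check v ∈ {∞, 2, 3, 5, 7, 13, 17, 19, 23}.
v=7: a=7^-1·(≡6), b=7^-2·(≡5) mod 7; (6|7)=-1, (5|7)=-1; (−1)^{-1·-2·3}·(-1)^-2·(-1)^-1 = -1.
v=19: a=19^0·(≡12), b=19^1·(≡3) mod 19; (12|19)=-1, (3|19)=-1; (−1)^{0·1·9}·(-1)^1·(-1)^0 = -1.
v=2: v_2(a)=-2, v_2(b)=1; units ≡ 7, 3 (mod 8); ε·ε+αω+βω = 1·1+-2·1+1·0 ≡ 1  ⇒  (a,b)_2 = -1.
v=17: a=17^0·(≡15), b=17^3·(≡9) mod 17; (15|17)=+1, (9|17)=+1; (−1)^{0·3·8}·(+1)^3·(+1)^0 = +1.
v=13: a=13^-2·(≡8), b=13^0·(≡2) mod 13; (8|13)=-1, (2|13)=-1; (−1)^{-2·0·6}·(-1)^0·(-1)^-2 = +1.
v=23: a=23^1·(≡1), b=23^0·(≡6) mod 23; (1|23)=+1, (6|23)=+1; (−1)^{1·0·11}·(+1)^0·(+1)^1 = +1.
v=3: a=3^-6·(≡1), b=3^-1·(≡1) mod 3; (1|3)=+1, (1|3)=+1; (−1)^{-6·-1·1}·(+1)^-1·(+1)^-6 = +1.
v=5: a=5^4·(≡4), b=5^1·(≡3) mod 5; (4|5)=+1, (3|5)=-1; (−1)^{4·1·2}·(+1)^1·(-1)^4 = +1.
v=∞: -161 < 0 and -9690 < 0  ⇒  (a,b)_∞ = -1.
|Ram(-161, -9690)| = 4, even; anisotropic at {2, 7, 19, ∞}.

[2, 7, 19, inf]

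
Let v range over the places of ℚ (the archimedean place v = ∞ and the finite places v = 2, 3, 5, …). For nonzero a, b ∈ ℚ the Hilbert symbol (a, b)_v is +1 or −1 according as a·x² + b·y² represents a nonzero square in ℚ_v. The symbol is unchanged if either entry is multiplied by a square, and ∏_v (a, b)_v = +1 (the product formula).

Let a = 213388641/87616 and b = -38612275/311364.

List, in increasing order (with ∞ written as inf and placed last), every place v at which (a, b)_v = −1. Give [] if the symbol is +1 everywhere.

(a, b) ≡ (82041, -9139) mod (ℚ^×)²; places V = {2, 3, 5, 13, 17, 19, 23, 29, 31, 37, 41, ∞}.
(a,b)_29: α=1, u≡25; β=0, v≡25 (mod 29); (25|29)=+1, (25|29)=+1; sign (−1)^0·+1^0·+1^1 = +1.
(a,b)_31: α=0, u≡11; β=-2, v≡26 (mod 31); (11|31)=-1, (26|31)=-1; sign (−1)^0·-1^-2·-1^0 = +1.
(a,b)_5: α=0, u≡1; β=2, v≡1 (mod 5); (1|5)=+1, (1|5)=+1; sign (−1)^0·+1^2·+1^0 = +1.
(a,b)_∞: sgn(82041)=+, sgn(-9139)=−, so +1.
(a,b)_3: α=3, u≡2; β=-4, v≡2 (mod 3); (2|3)=-1, (2|3)=-1; sign (−1)^0·-1^-4·-1^3 = -1.
(a,b)_2: α=-6, β=-2; u≡1, v≡5 (mod 8); ε(u)ε(v)=0·0, αω(v)=-6·1, βω(u)=-2·0; sum ≡ 0  ⇒  +1.
(a,b)_41: α=1, u≡21; β=0, v≡9 (mod 41); (21|41)=+1, (9|41)=+1; sign (−1)^0·+1^0·+1^1 = +1.
(a,b)_19: α=0, u≡3; β=1, v≡10 (mod 19); (3|19)=-1, (10|19)=-1; sign (−1)^0·-1^1·-1^0 = -1.
(a,b)_13: α=0, u≡7; β=3, v≡1 (mod 13); (7|13)=-1, (1|13)=+1; sign (−1)^0·-1^3·+1^0 = -1.
(a,b)_17: α=2, u≡13; β=0, v≡7 (mod 17); (13|17)=+1, (7|17)=-1; sign (−1)^0·+1^0·-1^2 = +1.
(a,b)_23: α=1, u≡3; β=0, v≡22 (mod 23); (3|23)=+1, (22|23)=-1; sign (−1)^0·+1^0·-1^1 = -1.
(a,b)_37: α=-2, u≡9; β=1, v≡34 (mod 37); (9|37)=+1, (34|37)=+1; sign (−1)^0·+1^1·+1^-2 = +1.
Ram(82041, -9139) = {3, 13, 19, 23}; no ℚ_3-point on the conic.

[3, 13, 19, 23]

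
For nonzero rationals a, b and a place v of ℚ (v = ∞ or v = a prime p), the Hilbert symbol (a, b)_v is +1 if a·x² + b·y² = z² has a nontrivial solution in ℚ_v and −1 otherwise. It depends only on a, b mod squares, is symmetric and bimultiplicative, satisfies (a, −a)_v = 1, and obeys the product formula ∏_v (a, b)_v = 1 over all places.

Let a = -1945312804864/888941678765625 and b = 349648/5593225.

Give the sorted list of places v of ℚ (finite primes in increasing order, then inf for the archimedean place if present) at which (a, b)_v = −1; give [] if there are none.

Mod squares: a ≡ -2431, b ≡ 13. Check v ∈ {∞, 2, 3, 5, 11, 13, 17, 41, 43}.
v=43: a=43^-6·(≡5), b=43^-2·(≡1) mod 43; (5|43)=-1, (1|43)=+1; (−1)^{-6·-2·21}·(-1)^-2·(+1)^-6 = +1.
v=3: a=3^-2·(≡2), b=3^0·(≡1) mod 3; (2|3)=-1, (1|3)=+1; (−1)^{-2·0·1}·(-1)^0·(+1)^-2 = +1.
v=2: v_2(a)=14, v_2(b)=4; units ≡ 1, 5 (mod 8); ε·ε+αω+βω = 0·0+14·1+4·0 ≡ 0  ⇒  (a,b)_2 = +1.
v=17: a=17^3·(≡10), b=17^0·(≡15) mod 17; (10|17)=-1, (15|17)=+1; (−1)^{3·0·8}·(-1)^0·(+1)^3 = +1.
v=11: a=11^1·(≡6), b=11^-2·(≡8) mod 11; (6|11)=-1, (8|11)=-1; (−1)^{1·-2·5}·(-1)^-2·(-1)^1 = -1.
v=13: a=13^3·(≡11), b=13^1·(≡12) mod 13; (11|13)=-1, (12|13)=+1; (−1)^{3·1·6}·(-1)^1·(+1)^3 = -1.
v=5: a=5^-6·(≡1), b=5^-2·(≡2) mod 5; (1|5)=+1, (2|5)=-1; (−1)^{-6·-2·2}·(+1)^-2·(-1)^-6 = +1.
v=∞: -2431 < 0 and 13 > 0  ⇒  (a,b)_∞ = +1.
v=41: a=41^0·(≡35), b=41^2·(≡17) mod 41; (35|41)=-1, (17|41)=-1; (−1)^{0·2·20}·(-1)^2·(-1)^0 = +1.
|Ram(-2431, 13)| = 2, even; anisotropic at {11, 13}.

[11, 13]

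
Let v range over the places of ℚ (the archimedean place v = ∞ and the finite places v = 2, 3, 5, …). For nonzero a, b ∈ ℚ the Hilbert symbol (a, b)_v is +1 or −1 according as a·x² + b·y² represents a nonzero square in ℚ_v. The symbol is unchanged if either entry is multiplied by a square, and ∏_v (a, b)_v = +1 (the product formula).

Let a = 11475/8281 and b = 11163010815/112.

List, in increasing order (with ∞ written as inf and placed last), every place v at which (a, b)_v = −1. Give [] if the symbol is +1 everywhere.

Mod squares: a ≡ 51, b ≡ 21945. Check v ∈ {∞, 2, 3, 5, 7, 11, 13, 17, 19, 37}.
v=2: v_2(a)=0, v_2(b)=-4; units ≡ 3, 1 (mod 8); ε·ε+αω+βω = 1·0+0·0+-4·1 ≡ 0  ⇒  (a,b)_2 = +1.
v=7: a=7^-2·(≡2), b=7^-1·(≡6) mod 7; (2|7)=+1, (6|7)=-1; (−1)^{-2·-1·3}·(+1)^-1·(-1)^-2 = +1.
v=19: a=19^0·(≡13), b=19^1·(≡13) mod 19; (13|19)=-1, (13|19)=-1; (−1)^{0·1·9}·(-1)^1·(-1)^0 = -1.
v=37: a=37^0·(≡31), b=37^2·(≡1) mod 37; (31|37)=-1, (1|37)=+1; (−1)^{0·2·18}·(-1)^2·(+1)^0 = +1.
v=3: a=3^3·(≡2), b=3^3·(≡1) mod 3; (2|3)=-1, (1|3)=+1; (−1)^{3·3·1}·(-1)^3·(+1)^3 = +1.
v=11: a=11^0·(≡10), b=11^1·(≡4) mod 11; (10|11)=-1, (4|11)=+1; (−1)^{0·1·5}·(-1)^1·(+1)^0 = -1.
v=5: a=5^2·(≡4), b=5^1·(≡4) mod 5; (4|5)=+1, (4|5)=+1; (−1)^{2·1·2}·(+1)^1·(+1)^2 = +1.
v=17: a=17^1·(≡6), b=17^2·(≡4) mod 17; (6|17)=-1, (4|17)=+1; (−1)^{1·2·8}·(-1)^2·(+1)^1 = +1.
v=13: a=13^-2·(≡10), b=13^0·(≡1) mod 13; (10|13)=+1, (1|13)=+1; (−1)^{-2·0·6}·(+1)^0·(+1)^-2 = +1.
v=∞: 51 > 0 and 21945 > 0  ⇒  (a,b)_∞ = +1.
Ram(51, 21945) = {11, 19}; no ℚ_11-point on the conic.

[11, 19]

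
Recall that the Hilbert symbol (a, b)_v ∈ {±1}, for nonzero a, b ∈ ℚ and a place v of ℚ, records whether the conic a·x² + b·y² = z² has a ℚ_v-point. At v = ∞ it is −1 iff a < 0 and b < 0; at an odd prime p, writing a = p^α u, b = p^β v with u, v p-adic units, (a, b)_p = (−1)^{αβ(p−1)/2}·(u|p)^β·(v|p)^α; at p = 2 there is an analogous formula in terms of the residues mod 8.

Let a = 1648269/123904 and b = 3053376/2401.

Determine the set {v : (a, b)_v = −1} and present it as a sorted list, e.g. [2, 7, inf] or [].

[17, 31]

Mod squares: a ≡ 2261, b ≡ 589. Check v ∈ {∞, 2, 3, 7, 11, 17, 19, 31}.
v=31: a=31^0·(≡21), b=31^1·(≡25) mod 31; (21|31)=-1, (25|31)=+1; (−1)^{0·1·15}·(-1)^1·(+1)^0 = -1.
v=17: a=17^1·(≡5), b=17^0·(≡10) mod 17; (5|17)=-1, (10|17)=-1; (−1)^{1·0·8}·(-1)^0·(-1)^1 = -1.
v=3: a=3^6·(≡2), b=3^4·(≡1) mod 3; (2|3)=-1, (1|3)=+1; (−1)^{6·4·1}·(-1)^4·(+1)^6 = +1.
v=11: a=11^-2·(≡7), b=11^0·(≡6) mod 11; (7|11)=-1, (6|11)=-1; (−1)^{-2·0·5}·(-1)^0·(-1)^-2 = +1.
v=2: v_2(a)=-10, v_2(b)=6; units ≡ 5, 5 (mod 8); ε·ε+αω+βω = 0·0+-10·1+6·1 ≡ 0  ⇒  (a,b)_2 = +1.
v=7: a=7^1·(≡2), b=7^-4·(≡4) mod 7; (2|7)=+1, (4|7)=+1; (−1)^{1·-4·3}·(+1)^-4·(+1)^1 = +1.
v=∞: 2261 > 0 and 589 > 0  ⇒  (a,b)_∞ = +1.
v=19: a=19^1·(≡7), b=19^1·(≡3) mod 19; (7|19)=+1, (3|19)=-1; (−1)^{1·1·9}·(+1)^1·(-1)^1 = +1.
Ram(2261, 589) = {17, 31}; no ℚ_17-point on the conic.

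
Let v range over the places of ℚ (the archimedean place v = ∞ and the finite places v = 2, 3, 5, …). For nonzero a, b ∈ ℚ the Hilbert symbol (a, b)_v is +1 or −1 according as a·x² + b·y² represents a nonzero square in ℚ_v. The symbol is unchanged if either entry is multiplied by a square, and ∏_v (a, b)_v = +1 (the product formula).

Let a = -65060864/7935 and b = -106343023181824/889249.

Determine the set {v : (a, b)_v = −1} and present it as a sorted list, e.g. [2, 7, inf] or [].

Mod squares: a ≡ -165, b ≡ -2431. Check v ∈ {∞, 2, 3, 5, 11, 13, 17, 19, 23, 41, 43}.
v=∞: -165 < 0 and -2431 < 0  ⇒  (a,b)_∞ = -1.
v=23: a=23^-2·(≡15), b=23^-2·(≡5) mod 23; (15|23)=-1, (5|23)=-1; (−1)^{-2·-2·11}·(-1)^-2·(-1)^-2 = +1.
v=43: a=43^0·(≡33), b=43^2·(≡3) mod 43; (33|43)=-1, (3|43)=-1; (−1)^{0·2·21}·(-1)^2·(-1)^0 = +1.
v=11: a=11^1·(≡8), b=11^1·(≡2) mod 11; (8|11)=-1, (2|11)=-1; (−1)^{1·1·5}·(-1)^1·(-1)^1 = -1.
v=13: a=13^0·(≡3), b=13^1·(≡7) mod 13; (3|13)=+1, (7|13)=-1; (−1)^{0·1·6}·(+1)^1·(-1)^0 = +1.
v=5: a=5^-1·(≡3), b=5^0·(≡4) mod 5; (3|5)=-1, (4|5)=+1; (−1)^{-1·0·2}·(-1)^0·(+1)^-1 = +1.
v=2: v_2(a)=14, v_2(b)=16; units ≡ 3, 1 (mod 8); ε·ε+αω+βω = 1·0+14·0+16·1 ≡ 0  ⇒  (a,b)_2 = +1.
v=3: a=3^-1·(≡2), b=3^0·(≡2) mod 3; (2|3)=-1, (2|3)=-1; (−1)^{-1·0·1}·(-1)^0·(-1)^-1 = -1.
v=19: a=19^2·(≡4), b=19^2·(≡1) mod 19; (4|19)=+1, (1|19)=+1; (−1)^{2·2·9}·(+1)^2·(+1)^2 = +1.
v=41: a=41^0·(≡18), b=41^-2·(≡35) mod 41; (18|41)=+1, (35|41)=-1; (−1)^{0·-2·20}·(+1)^-2·(-1)^0 = +1.
v=17: a=17^0·(≡7), b=17^1·(≡6) mod 17; (7|17)=-1, (6|17)=-1; (−1)^{0·1·8}·(-1)^1·(-1)^0 = -1.
(-165, -2431 / ℚ) ramifies at {3, 11, 17, ∞}: a division algebra.

[3, 11, 17, inf]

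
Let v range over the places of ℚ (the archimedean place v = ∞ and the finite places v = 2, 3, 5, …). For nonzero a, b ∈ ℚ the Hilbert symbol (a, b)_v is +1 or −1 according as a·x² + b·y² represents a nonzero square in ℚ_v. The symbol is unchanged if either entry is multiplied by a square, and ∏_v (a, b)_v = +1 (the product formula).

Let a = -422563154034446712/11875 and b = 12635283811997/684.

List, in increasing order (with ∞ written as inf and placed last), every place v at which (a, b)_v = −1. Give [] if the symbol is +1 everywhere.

[2, 7, 19, 23, 29, 31]

(a, b) ≡ (-3459551578, 1508087) mod (ℚ^×)²; places V = {2, 3, 5, 7, 11, 17, 19, 23, 29, 31, 37, ∞}.
(a,b)_3: α=2, u≡2; β=-2, v≡2 (mod 3); (2|3)=-1, (2|3)=-1; sign (−1)^0·-1^-2·-1^2 = +1.
(a,b)_31: α=3, u≡23; β=2, v≡11 (mod 31); (23|31)=-1, (11|31)=-1; sign (−1)^0·-1^2·-1^3 = -1.
(a,b)_5: α=-4, u≡2; β=0, v≡3 (mod 5); (2|5)=-1, (3|5)=-1; sign (−1)^0·-1^0·-1^-4 = +1.
(a,b)_23: α=1, u≡15; β=1, v≡14 (mod 23); (15|23)=-1, (14|23)=-1; sign (−1)^1·-1^1·-1^1 = -1.
(a,b)_29: α=1, u≡26; β=1, v≡6 (mod 29); (26|29)=-1, (6|29)=+1; sign (−1)^0·-1^1·+1^1 = -1.
(a,b)_19: α=-1, u≡8; β=-1, v≡14 (mod 19); (8|19)=-1, (14|19)=-1; sign (−1)^1·-1^-1·-1^-1 = -1.
(a,b)_7: α=3, u≡4; β=1, v≡1 (mod 7); (4|7)=+1, (1|7)=+1; sign (−1)^1·+1^1·+1^3 = -1.
(a,b)_∞: sgn(-3459551578)=−, sgn(1508087)=+, so +1.
(a,b)_37: α=3, u≡16; β=2, v≡12 (mod 37); (16|37)=+1, (12|37)=+1; sign (−1)^0·+1^2·+1^3 = +1.
(a,b)_11: α=0, u≡9; β=2, v≡3 (mod 11); (9|11)=+1, (3|11)=+1; sign (−1)^0·+1^2·+1^0 = +1.
(a,b)_17: α=1, u≡12; β=1, v≡12 (mod 17); (12|17)=-1, (12|17)=-1; sign (−1)^0·-1^1·-1^1 = +1.
(a,b)_2: α=3, β=-2; u≡3, v≡7 (mod 8); ε(u)ε(v)=1·1, αω(v)=3·0, βω(u)=-2·1; sum ≡ 1  ⇒  -1.
Ram(-3459551578, 1508087) = {2, 7, 19, 23, 29, 31}; no ℚ_2-point on the conic.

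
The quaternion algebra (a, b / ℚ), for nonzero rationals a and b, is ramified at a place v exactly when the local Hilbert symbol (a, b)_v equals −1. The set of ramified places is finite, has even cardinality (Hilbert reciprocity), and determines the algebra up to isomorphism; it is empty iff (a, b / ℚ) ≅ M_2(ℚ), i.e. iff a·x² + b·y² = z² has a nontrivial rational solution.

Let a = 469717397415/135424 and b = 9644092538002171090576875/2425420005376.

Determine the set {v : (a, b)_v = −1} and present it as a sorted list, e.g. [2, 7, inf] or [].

Mod squares: a ≡ 13149615, b ≡ 43. Check v ∈ {∞, 2, 3, 5, 7, 19, 23, 29, 37, 43}.
v=23: a=23^-2·(≡6), b=23^-6·(≡17) mod 23; (6|23)=+1, (17|23)=-1; (−1)^{-2·-6·11}·(+1)^-6·(-1)^-2 = +1.
v=3: a=3^7·(≡1), b=3^4·(≡1) mod 3; (1|3)=+1, (1|3)=+1; (−1)^{7·4·1}·(+1)^4·(+1)^7 = +1.
v=7: a=7^2·(≡5), b=7^8·(≡4) mod 7; (5|7)=-1, (4|7)=+1; (−1)^{2·8·3}·(-1)^8·(+1)^2 = +1.
v=43: a=43^1·(≡28), b=43^3·(≡9) mod 43; (28|43)=-1, (9|43)=+1; (−1)^{1·3·21}·(-1)^3·(+1)^1 = +1.
v=37: a=37^1·(≡3), b=37^2·(≡2) mod 37; (3|37)=+1, (2|37)=-1; (−1)^{1·2·18}·(+1)^2·(-1)^1 = -1.
v=2: v_2(a)=-8, v_2(b)=-14; units ≡ 7, 3 (mod 8); ε·ε+αω+βω = 1·1+-8·1+-14·0 ≡ 1  ⇒  (a,b)_2 = -1.
v=5: a=5^1·(≡2), b=5^4·(≡3) mod 5; (2|5)=-1, (3|5)=-1; (−1)^{1·4·2}·(-1)^4·(-1)^1 = -1.
v=19: a=19^1·(≡13), b=19^2·(≡16) mod 19; (13|19)=-1, (16|19)=+1; (−1)^{1·2·9}·(-1)^2·(+1)^1 = +1.
v=29: a=29^1·(≡4), b=29^2·(≡17) mod 29; (4|29)=+1, (17|29)=-1; (−1)^{1·2·14}·(+1)^2·(-1)^1 = -1.
v=∞: 13149615 > 0 and 43 > 0  ⇒  (a,b)_∞ = +1.
Ram(13149615, 43) = {2, 5, 29, 37}; no ℚ_2-point on the conic.

[2, 5, 29, 37]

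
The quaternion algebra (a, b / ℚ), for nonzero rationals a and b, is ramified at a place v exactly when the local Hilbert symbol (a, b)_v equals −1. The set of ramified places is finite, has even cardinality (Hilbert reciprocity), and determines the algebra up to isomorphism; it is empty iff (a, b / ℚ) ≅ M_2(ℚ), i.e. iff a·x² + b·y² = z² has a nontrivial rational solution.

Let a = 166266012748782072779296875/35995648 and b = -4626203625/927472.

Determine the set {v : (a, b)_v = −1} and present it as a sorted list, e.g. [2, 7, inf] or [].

(a, b) ≡ (327221895, -55335) mod (ℚ^×)²; places V = {2, 3, 5, 7, 11, 13, 17, 19, 31, 37, ∞}.
(a,b)_3: α=7, u≡1; β=5, v≡2 (mod 3); (1|3)=+1, (2|3)=-1; sign (−1)^1·+1^5·-1^7 = +1.
(a,b)_11: α=1, u≡6; β=0, v≡8 (mod 11); (6|11)=-1, (8|11)=-1; sign (−1)^0·-1^0·-1^1 = -1.
(a,b)_2: α=-14, β=-4; u≡7, v≡1 (mod 8); ε(u)ε(v)=1·0, αω(v)=-14·0, βω(u)=-4·0; sum ≡ 0  ⇒  +1.
(a,b)_31: α=3, u≡1; β=1, v≡12 (mod 31); (1|31)=+1, (12|31)=-1; sign (−1)^1·+1^1·-1^3 = +1.
(a,b)_5: α=9, u≡1; β=3, v≡3 (mod 5); (1|5)=+1, (3|5)=-1; sign (−1)^0·+1^3·-1^9 = -1.
(a,b)_13: α=-3, u≡9; β=-2, v≡11 (mod 13); (9|13)=+1, (11|13)=-1; sign (−1)^0·+1^-2·-1^-3 = -1.
(a,b)_∞: sgn(327221895)=+, sgn(-55335)=−, so +1.
(a,b)_17: α=6, u≡1; β=3, v≡13 (mod 17); (1|17)=+1, (13|17)=+1; sign (−1)^0·+1^3·+1^6 = +1.
(a,b)_37: α=1, u≡16; β=0, v≡18 (mod 37); (16|37)=+1, (18|37)=-1; sign (−1)^0·+1^0·-1^1 = -1.
(a,b)_7: α=1, u≡5; β=-3, v≡3 (mod 7); (5|7)=-1, (3|7)=-1; sign (−1)^1·-1^-3·-1^1 = -1.
(a,b)_19: α=1, u≡6; β=0, v≡18 (mod 19); (6|19)=+1, (18|19)=-1; sign (−1)^0·+1^0·-1^1 = -1.
|Ram(327221895, -55335)| = 6, even; anisotropic at {5, 7, 11, 13, 19, 37}.

[5, 7, 11, 13, 19, 37]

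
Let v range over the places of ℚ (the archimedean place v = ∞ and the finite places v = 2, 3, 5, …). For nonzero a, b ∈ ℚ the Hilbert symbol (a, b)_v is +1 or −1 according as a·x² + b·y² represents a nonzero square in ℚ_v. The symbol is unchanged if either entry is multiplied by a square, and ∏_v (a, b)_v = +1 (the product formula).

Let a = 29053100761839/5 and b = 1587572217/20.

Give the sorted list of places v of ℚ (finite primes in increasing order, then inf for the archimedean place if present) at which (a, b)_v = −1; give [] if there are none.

Mod squares: a ≡ 595, b ≡ 1999965. Check v ∈ {∞, 2, 3, 5, 7, 11, 17, 23, 31}.
v=31: a=31^2·(≡6), b=31^1·(≡5) mod 31; (6|31)=-1, (5|31)=+1; (−1)^{2·1·15}·(-1)^1·(+1)^2 = -1.
v=7: a=7^3·(≡2), b=7^2·(≡4) mod 7; (2|7)=+1, (4|7)=+1; (−1)^{3·2·3}·(+1)^2·(+1)^3 = +1.
v=3: a=3^4·(≡1), b=3^5·(≡1) mod 3; (1|3)=+1, (1|3)=+1; (−1)^{4·5·1}·(+1)^5·(+1)^4 = +1.
v=2: v_2(a)=0, v_2(b)=-2; units ≡ 3, 5 (mod 8); ε·ε+αω+βω = 1·0+0·1+-2·1 ≡ 0  ⇒  (a,b)_2 = +1.
v=17: a=17^1·(≡2), b=17^1·(≡14) mod 17; (2|17)=+1, (14|17)=-1; (−1)^{1·1·8}·(+1)^1·(-1)^1 = -1.
v=∞: 595 > 0 and 1999965 > 0  ⇒  (a,b)_∞ = +1.
v=5: a=5^-1·(≡4), b=5^-1·(≡3) mod 5; (4|5)=+1, (3|5)=-1; (−1)^{-1·-1·2}·(+1)^-1·(-1)^-1 = -1.
v=11: a=11^2·(≡1), b=11^1·(≡8) mod 11; (1|11)=+1, (8|11)=-1; (−1)^{2·1·5}·(+1)^1·(-1)^2 = +1.
v=23: a=23^2·(≡10), b=23^1·(≡10) mod 23; (10|23)=-1, (10|23)=-1; (−1)^{2·1·11}·(-1)^1·(-1)^2 = -1.
Ram(595, 1999965) = {5, 17, 23, 31}; no ℚ_5-point on the conic.

[5, 17, 23, 31]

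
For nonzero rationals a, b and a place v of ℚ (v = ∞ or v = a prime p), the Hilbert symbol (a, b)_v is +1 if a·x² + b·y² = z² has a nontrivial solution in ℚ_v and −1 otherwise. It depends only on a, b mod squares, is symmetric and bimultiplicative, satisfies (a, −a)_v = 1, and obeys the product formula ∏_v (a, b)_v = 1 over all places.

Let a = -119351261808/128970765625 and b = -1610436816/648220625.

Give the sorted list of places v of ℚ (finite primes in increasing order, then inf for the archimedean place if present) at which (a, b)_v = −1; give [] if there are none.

[17, inf]

Mod squares: a ≡ -23, b ≡ -493. Check v ∈ {∞, 2, 3, 5, 13, 17, 19, 23, 29}.
v=19: a=19^0·(≡3), b=19^-2·(≡1) mod 19; (3|19)=-1, (1|19)=+1; (−1)^{0·-2·9}·(-1)^-2·(+1)^0 = +1.
v=29: a=29^2·(≡4), b=29^1·(≡26) mod 29; (4|29)=+1, (26|29)=-1; (−1)^{2·1·14}·(+1)^1·(-1)^2 = +1.
v=13: a=13^-4·(≡4), b=13^-2·(≡12) mod 13; (4|13)=+1, (12|13)=+1; (−1)^{-4·-2·6}·(+1)^-2·(+1)^-4 = +1.
v=23: a=23^3·(≡11), b=23^2·(≡16) mod 23; (11|23)=-1, (16|23)=+1; (−1)^{3·2·11}·(-1)^2·(+1)^3 = +1.
v=3: a=3^6·(≡1), b=3^8·(≡2) mod 3; (1|3)=+1, (2|3)=-1; (−1)^{6·8·1}·(+1)^8·(-1)^6 = +1.
v=∞: -23 < 0 and -493 < 0  ⇒  (a,b)_∞ = -1.
v=2: v_2(a)=4, v_2(b)=4; units ≡ 1, 3 (mod 8); ε·ε+αω+βω = 0·1+4·1+4·0 ≡ 0  ⇒  (a,b)_2 = +1.
v=17: a=17^-2·(≡6), b=17^-1·(≡7) mod 17; (6|17)=-1, (7|17)=-1; (−1)^{-2·-1·8}·(-1)^-1·(-1)^-2 = -1.
v=5: a=5^-6·(≡3), b=5^-4·(≡3) mod 5; (3|5)=-1, (3|5)=-1; (−1)^{-6·-4·2}·(-1)^-4·(-1)^-6 = +1.
|Ram(-23, -493)| = 2, even; anisotropic at {17, ∞}.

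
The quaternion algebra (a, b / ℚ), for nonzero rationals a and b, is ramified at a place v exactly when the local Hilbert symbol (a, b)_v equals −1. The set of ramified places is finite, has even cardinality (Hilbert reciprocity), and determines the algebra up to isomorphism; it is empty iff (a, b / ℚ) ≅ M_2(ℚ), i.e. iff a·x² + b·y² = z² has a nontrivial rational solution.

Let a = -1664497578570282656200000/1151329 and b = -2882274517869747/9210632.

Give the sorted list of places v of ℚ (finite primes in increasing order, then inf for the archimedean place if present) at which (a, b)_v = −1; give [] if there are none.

(a, b) ≡ (-5005, -6006) mod (ℚ^×)²; places V = {2, 3, 5, 7, 11, 13, 17, 29, 31, 37, ∞}.
(a,b)_31: α=0, u≡29; β=2, v≡8 (mod 31); (29|31)=-1, (8|31)=+1; sign (−1)^0·-1^2·+1^0 = +1.
(a,b)_∞: sgn(-5005)=−, sgn(-6006)=−, so -1.
(a,b)_2: α=6, β=-3; u≡3, v≡5 (mod 8); ε(u)ε(v)=1·0, αω(v)=6·1, βω(u)=-3·1; sum ≡ 1  ⇒  -1.
(a,b)_37: α=-2, u≡34; β=-2, v≡12 (mod 37); (34|37)=+1, (12|37)=+1; sign (−1)^0·+1^-2·+1^-2 = +1.
(a,b)_11: α=5, u≡6; β=3, v≡5 (mod 11); (6|11)=-1, (5|11)=+1; sign (−1)^1·-1^3·+1^5 = +1.
(a,b)_7: α=7, u≡5; β=1, v≡3 (mod 7); (5|7)=-1, (3|7)=-1; sign (−1)^1·-1^1·-1^7 = -1.
(a,b)_3: α=0, u≡2; β=1, v≡2 (mod 3); (2|3)=-1, (2|3)=-1; sign (−1)^0·-1^1·-1^0 = -1.
(a,b)_17: α=0, u≡5; β=2, v≡14 (mod 17); (5|17)=-1, (14|17)=-1; sign (−1)^0·-1^2·-1^0 = +1.
(a,b)_13: α=7, u≡8; β=5, v≡8 (mod 13); (8|13)=-1, (8|13)=-1; sign (−1)^0·-1^5·-1^7 = +1.
(a,b)_5: α=5, u≡4; β=0, v≡4 (mod 5); (4|5)=+1, (4|5)=+1; sign (−1)^0·+1^0·+1^5 = +1.
(a,b)_29: α=-2, u≡18; β=-2, v≡12 (mod 29); (18|29)=-1, (12|29)=-1; sign (−1)^0·-1^-2·-1^-2 = +1.
Ram(-5005, -6006) = {2, 3, 7, ∞}; no ℚ_2-point on the conic.

[2, 3, 7, inf]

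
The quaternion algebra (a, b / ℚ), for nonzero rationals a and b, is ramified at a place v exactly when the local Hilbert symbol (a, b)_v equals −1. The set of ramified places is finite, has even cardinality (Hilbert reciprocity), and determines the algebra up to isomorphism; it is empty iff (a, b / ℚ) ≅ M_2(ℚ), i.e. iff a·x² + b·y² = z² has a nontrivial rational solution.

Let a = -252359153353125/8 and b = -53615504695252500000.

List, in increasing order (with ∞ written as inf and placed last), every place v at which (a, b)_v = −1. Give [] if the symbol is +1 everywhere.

[5, inf]

(a, b) ≡ (-2730, -4290) mod (ℚ^×)²; places V = {2, 3, 5, 7, 11, 13, ∞}.
(a,b)_3: α=7, u≡2; β=7, v≡1 (mod 3); (2|3)=-1, (1|3)=+1; sign (−1)^1·-1^7·+1^7 = +1.
(a,b)_13: α=3, u≡7; β=5, v≡5 (mod 13); (7|13)=-1, (5|13)=-1; sign (−1)^0·-1^5·-1^3 = +1.
(a,b)_2: α=-3, β=5; u≡3, v≡7 (mod 8); ε(u)ε(v)=1·1, αω(v)=-3·0, βω(u)=5·1; sum ≡ 0  ⇒  +1.
(a,b)_5: α=5, u≡4; β=7, v≡3 (mod 5); (4|5)=+1, (3|5)=-1; sign (−1)^0·+1^7·-1^5 = -1.
(a,b)_11: α=0, u≡9; β=1, v≡7 (mod 11); (9|11)=+1, (7|11)=-1; sign (−1)^0·+1^1·-1^0 = +1.
(a,b)_7: α=5, u≡2; β=4, v≡2 (mod 7); (2|7)=+1, (2|7)=+1; sign (−1)^0·+1^4·+1^5 = +1.
(a,b)_∞: sgn(-2730)=−, sgn(-4290)=−, so -1.
Ram(-2730, -4290) = {5, ∞}; no ℚ_5-point on the conic.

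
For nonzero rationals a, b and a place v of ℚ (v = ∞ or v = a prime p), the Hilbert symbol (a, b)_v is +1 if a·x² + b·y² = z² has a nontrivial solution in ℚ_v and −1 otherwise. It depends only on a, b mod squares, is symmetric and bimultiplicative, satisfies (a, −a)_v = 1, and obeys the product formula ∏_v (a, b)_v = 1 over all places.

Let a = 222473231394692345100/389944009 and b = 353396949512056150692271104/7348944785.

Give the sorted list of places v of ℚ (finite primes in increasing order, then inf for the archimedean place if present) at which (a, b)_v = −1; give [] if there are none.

[13, 29]

Mod squares: a ≡ 19, b ≡ 1826565. Check v ∈ {∞, 2, 3, 5, 7, 11, 13, 17, 19, 29, 31, 41}.
v=2: v_2(a)=2, v_2(b)=10; units ≡ 3, 5 (mod 8); ε·ε+αω+βω = 1·0+2·1+10·1 ≡ 0  ⇒  (a,b)_2 = +1.
v=41: a=41^2·(≡3), b=41^2·(≡29) mod 41; (3|41)=-1, (29|41)=-1; (−1)^{2·2·20}·(-1)^2·(-1)^2 = +1.
v=29: a=29^2·(≡17), b=29^1·(≡12) mod 29; (17|29)=-1, (12|29)=-1; (−1)^{2·1·14}·(-1)^1·(-1)^2 = -1.
v=5: a=5^2·(≡1), b=5^-1·(≡2) mod 5; (1|5)=+1, (2|5)=-1; (−1)^{2·-1·2}·(+1)^-1·(-1)^2 = +1.
v=11: a=11^2·(≡6), b=11^4·(≡1) mod 11; (6|11)=-1, (1|11)=+1; (−1)^{2·4·5}·(-1)^4·(+1)^2 = +1.
v=7: a=7^-4·(≡6), b=7^-6·(≡5) mod 7; (6|7)=-1, (5|7)=-1; (−1)^{-4·-6·3}·(-1)^-6·(-1)^-4 = +1.
v=13: a=13^-2·(≡5), b=13^-1·(≡9) mod 13; (5|13)=-1, (9|13)=+1; (−1)^{-2·-1·6}·(-1)^-1·(+1)^-2 = -1.
v=19: a=19^3·(≡5), b=19^3·(≡13) mod 19; (5|19)=+1, (13|19)=-1; (−1)^{3·3·9}·(+1)^3·(-1)^3 = +1.
v=3: a=3^8·(≡1), b=3^15·(≡2) mod 3; (1|3)=+1, (2|3)=-1; (−1)^{8·15·1}·(+1)^15·(-1)^8 = +1.
v=17: a=17^2·(≡1), b=17^3·(≡11) mod 17; (1|17)=+1, (11|17)=-1; (−1)^{2·3·8}·(+1)^3·(-1)^2 = +1.
v=31: a=31^-2·(≡5), b=31^-2·(≡20) mod 31; (5|31)=+1, (20|31)=+1; (−1)^{-2·-2·15}·(+1)^-2·(+1)^-2 = +1.
v=∞: 19 > 0 and 1826565 > 0  ⇒  (a,b)_∞ = +1.
|Ram(19, 1826565)| = 2, even; anisotropic at {13, 29}.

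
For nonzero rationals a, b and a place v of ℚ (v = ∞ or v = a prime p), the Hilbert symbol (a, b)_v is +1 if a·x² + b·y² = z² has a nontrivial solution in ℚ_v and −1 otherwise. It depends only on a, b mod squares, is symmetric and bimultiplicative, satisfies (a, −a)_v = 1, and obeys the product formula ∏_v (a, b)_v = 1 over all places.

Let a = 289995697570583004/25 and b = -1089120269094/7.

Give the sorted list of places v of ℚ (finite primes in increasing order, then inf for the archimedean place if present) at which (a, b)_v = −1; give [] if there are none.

Mod squares: a ≡ 1311, b ≡ -138138. Check v ∈ {∞, 2, 3, 5, 7, 11, 13, 17, 19, 23}.
v=23: a=23^3·(≡17), b=23^3·(≡22) mod 23; (17|23)=-1, (22|23)=-1; (−1)^{3·3·11}·(-1)^3·(-1)^3 = -1.
v=2: v_2(a)=2, v_2(b)=1; units ≡ 7, 3 (mod 8); ε·ε+αω+βω = 1·1+2·1+1·0 ≡ 1  ⇒  (a,b)_2 = -1.
v=7: a=7^2·(≡2), b=7^-1·(≡3) mod 7; (2|7)=+1, (3|7)=-1; (−1)^{2·-1·3}·(+1)^-1·(-1)^2 = +1.
v=3: a=3^1·(≡2), b=3^1·(≡1) mod 3; (2|3)=-1, (1|3)=+1; (−1)^{1·1·1}·(-1)^1·(+1)^1 = +1.
v=17: a=17^2·(≡15), b=17^2·(≡1) mod 17; (15|17)=+1, (1|17)=+1; (−1)^{2·2·8}·(+1)^2·(+1)^2 = +1.
v=19: a=19^3·(≡2), b=19^2·(≡7) mod 19; (2|19)=-1, (7|19)=+1; (−1)^{3·2·9}·(-1)^2·(+1)^3 = +1.
v=5: a=5^-2·(≡4), b=5^0·(≡3) mod 5; (4|5)=+1, (3|5)=-1; (−1)^{-2·0·2}·(+1)^0·(-1)^-2 = +1.
v=∞: 1311 > 0 and -138138 < 0  ⇒  (a,b)_∞ = +1.
v=11: a=11^2·(≡10), b=11^1·(≡4) mod 11; (10|11)=-1, (4|11)=+1; (−1)^{2·1·5}·(-1)^1·(+1)^2 = -1.
v=13: a=13^2·(≡2), b=13^1·(≡8) mod 13; (2|13)=-1, (8|13)=-1; (−1)^{2·1·6}·(-1)^1·(-1)^2 = -1.
|Ram(1311, -138138)| = 4, even; anisotropic at {2, 11, 13, 23}.

[2, 11, 13, 23]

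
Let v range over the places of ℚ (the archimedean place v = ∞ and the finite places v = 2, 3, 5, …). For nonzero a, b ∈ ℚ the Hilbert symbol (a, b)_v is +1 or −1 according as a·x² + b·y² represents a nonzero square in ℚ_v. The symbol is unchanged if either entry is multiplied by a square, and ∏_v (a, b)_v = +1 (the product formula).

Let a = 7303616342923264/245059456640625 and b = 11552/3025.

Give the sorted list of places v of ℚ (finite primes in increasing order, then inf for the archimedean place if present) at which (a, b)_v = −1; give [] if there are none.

[2, 13]

Mod squares: a ≡ 3094, b ≡ 2. Check v ∈ {∞, 2, 3, 5, 7, 11, 13, 17, 19, 23}.
v=17: a=17^1·(≡12), b=17^0·(≡8) mod 17; (12|17)=-1, (8|17)=+1; (−1)^{1·0·8}·(-1)^0·(+1)^1 = +1.
v=5: a=5^-8·(≡1), b=5^-2·(≡2) mod 5; (1|5)=+1, (2|5)=-1; (−1)^{-8·-2·2}·(+1)^-2·(-1)^-8 = +1.
v=23: a=23^-2·(≡3), b=23^0·(≡12) mod 23; (3|23)=+1, (12|23)=+1; (−1)^{-2·0·11}·(+1)^0·(+1)^-2 = +1.
v=13: a=13^1·(≡1), b=13^0·(≡11) mod 13; (1|13)=+1, (11|13)=-1; (−1)^{1·0·6}·(+1)^0·(-1)^1 = -1.
v=3: a=3^-4·(≡1), b=3^0·(≡2) mod 3; (1|3)=+1, (2|3)=-1; (−1)^{-4·0·1}·(+1)^0·(-1)^-4 = +1.
v=11: a=11^-4·(≡9), b=11^-2·(≡8) mod 11; (9|11)=+1, (8|11)=-1; (−1)^{-4·-2·5}·(+1)^-2·(-1)^-4 = +1.
v=∞: 3094 > 0 and 2 > 0  ⇒  (a,b)_∞ = +1.
v=2: v_2(a)=11, v_2(b)=5; units ≡ 3, 1 (mod 8); ε·ε+αω+βω = 1·0+11·0+5·1 ≡ 1  ⇒  (a,b)_2 = -1.
v=7: a=7^3·(≡4), b=7^0·(≡2) mod 7; (4|7)=+1, (2|7)=+1; (−1)^{3·0·3}·(+1)^0·(+1)^3 = +1.
v=19: a=19^6·(≡17), b=19^2·(≡8) mod 19; (17|19)=+1, (8|19)=-1; (−1)^{6·2·9}·(+1)^2·(-1)^6 = +1.
Ram(3094, 2) = {2, 13}; no ℚ_2-point on the conic.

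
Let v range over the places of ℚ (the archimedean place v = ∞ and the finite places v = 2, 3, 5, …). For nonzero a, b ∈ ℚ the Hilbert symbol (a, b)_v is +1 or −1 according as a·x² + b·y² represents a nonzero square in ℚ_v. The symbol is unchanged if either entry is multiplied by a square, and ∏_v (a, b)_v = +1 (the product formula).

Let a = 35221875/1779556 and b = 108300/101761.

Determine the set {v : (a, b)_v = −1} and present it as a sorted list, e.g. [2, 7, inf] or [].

(a, b) ≡ (195, 3) mod (ℚ^×)²; places V = {2, 3, 5, 11, 13, 17, 19, 23, 29, ∞}.
(a,b)_11: α=0, u≡2; β=-2, v≡1 (mod 11); (2|11)=-1, (1|11)=+1; sign (−1)^0·-1^-2·+1^0 = +1.
(a,b)_19: α=0, u≡7; β=2, v≡14 (mod 19); (7|19)=+1, (14|19)=-1; sign (−1)^0·+1^2·-1^0 = +1.
(a,b)_23: α=-2, u≡11; β=0, v≡12 (mod 23); (11|23)=-1, (12|23)=+1; sign (−1)^0·-1^0·+1^-2 = +1.
(a,b)_3: α=1, u≡2; β=1, v≡1 (mod 3); (2|3)=-1, (1|3)=+1; sign (−1)^1·-1^1·+1^1 = +1.
(a,b)_29: α=-2, u≡17; β=-2, v≡26 (mod 29); (17|29)=-1, (26|29)=-1; sign (−1)^0·-1^-2·-1^-2 = +1.
(a,b)_13: α=1, u≡7; β=0, v≡1 (mod 13); (7|13)=-1, (1|13)=+1; sign (−1)^0·-1^0·+1^1 = +1.
(a,b)_∞: sgn(195)=+, sgn(3)=+, so +1.
(a,b)_2: α=-2, β=2; u≡3, v≡3 (mod 8); ε(u)ε(v)=1·1, αω(v)=-2·1, βω(u)=2·1; sum ≡ 1  ⇒  -1.
(a,b)_5: α=5, u≡1; β=2, v≡2 (mod 5); (1|5)=+1, (2|5)=-1; sign (−1)^0·+1^2·-1^5 = -1.
(a,b)_17: α=2, u≡8; β=0, v≡7 (mod 17); (8|17)=+1, (7|17)=-1; sign (−1)^0·+1^0·-1^2 = +1.
|Ram(195, 3)| = 2, even; anisotropic at {2, 5}.

[2, 5]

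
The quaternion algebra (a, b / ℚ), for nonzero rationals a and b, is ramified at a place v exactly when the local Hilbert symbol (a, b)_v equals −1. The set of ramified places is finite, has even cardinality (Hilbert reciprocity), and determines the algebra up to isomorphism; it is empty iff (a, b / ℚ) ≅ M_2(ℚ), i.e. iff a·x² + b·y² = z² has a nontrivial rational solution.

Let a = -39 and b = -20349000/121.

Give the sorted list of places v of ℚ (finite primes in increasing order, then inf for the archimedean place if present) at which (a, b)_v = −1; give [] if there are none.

(a, b) ≡ (-39, -22610) mod (ℚ^×)²; places V = {2, 3, 5, 7, 11, 13, 17, 19, ∞}.
(a,b)_2: α=0, β=3; u≡1, v≡7 (mod 8); ε(u)ε(v)=0·1, αω(v)=0·0, βω(u)=3·0; sum ≡ 0  ⇒  +1.
(a,b)_13: α=1, u≡10; β=0, v≡1 (mod 13); (10|13)=+1, (1|13)=+1; sign (−1)^0·+1^0·+1^1 = +1.
(a,b)_7: α=0, u≡3; β=1, v≡1 (mod 7); (3|7)=-1, (1|7)=+1; sign (−1)^0·-1^1·+1^0 = -1.
(a,b)_19: α=0, u≡18; β=1, v≡7 (mod 19); (18|19)=-1, (7|19)=+1; sign (−1)^0·-1^1·+1^0 = -1.
(a,b)_5: α=0, u≡1; β=3, v≡3 (mod 5); (1|5)=+1, (3|5)=-1; sign (−1)^0·+1^3·-1^0 = +1.
(a,b)_17: α=0, u≡12; β=1, v≡2 (mod 17); (12|17)=-1, (2|17)=+1; sign (−1)^0·-1^1·+1^0 = -1.
(a,b)_∞: sgn(-39)=−, sgn(-22610)=−, so -1.
(a,b)_11: α=0, u≡5; β=-2, v≡10 (mod 11); (5|11)=+1, (10|11)=-1; sign (−1)^0·+1^-2·-1^0 = +1.
(a,b)_3: α=1, u≡2; β=2, v≡1 (mod 3); (2|3)=-1, (1|3)=+1; sign (−1)^0·-1^2·+1^1 = +1.
(-39, -22610 / ℚ) ramifies at {7, 17, 19, ∞}: a division algebra.

[7, 17, 19, inf]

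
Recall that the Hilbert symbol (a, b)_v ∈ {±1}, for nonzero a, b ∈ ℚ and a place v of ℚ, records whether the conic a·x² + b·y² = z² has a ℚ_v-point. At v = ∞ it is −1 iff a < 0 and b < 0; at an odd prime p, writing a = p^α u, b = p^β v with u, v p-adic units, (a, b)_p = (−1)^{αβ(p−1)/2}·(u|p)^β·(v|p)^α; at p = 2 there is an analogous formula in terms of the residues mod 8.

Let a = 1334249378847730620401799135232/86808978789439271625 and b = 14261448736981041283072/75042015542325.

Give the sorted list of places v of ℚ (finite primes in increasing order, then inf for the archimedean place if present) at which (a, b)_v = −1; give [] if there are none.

(a, b) ≡ (126856730, 164749) mod (ℚ^×)²; places V = {2, 3, 5, 7, 11, 13, 19, 23, 29, 31, 37, ∞}.
(a,b)_23: α=1, u≡4; β=1, v≡19 (mod 23); (4|23)=+1, (19|23)=-1; sign (−1)^1·+1^1·-1^1 = +1.
(a,b)_2: α=31, β=22; u≡5, v≡5 (mod 8); ε(u)ε(v)=0·0, αω(v)=31·1, βω(u)=22·1; sum ≡ 1  ⇒  -1.
(a,b)_29: α=1, u≡10; β=1, v≡14 (mod 29); (10|29)=-1, (14|29)=-1; sign (−1)^0·-1^1·-1^1 = +1.
(a,b)_13: α=-5, u≡11; β=-3, v≡6 (mod 13); (11|13)=-1, (6|13)=-1; sign (−1)^0·-1^-3·-1^-5 = +1.
(a,b)_3: α=-6, u≡2; β=-6, v≡1 (mod 3); (2|3)=-1, (1|3)=+1; sign (−1)^0·-1^-6·+1^-6 = +1.
(a,b)_31: α=6, u≡14; β=4, v≡17 (mod 31); (14|31)=+1, (17|31)=-1; sign (−1)^0·+1^4·-1^6 = +1.
(a,b)_11: α=5, u≡2; β=2, v≡7 (mod 11); (2|11)=-1, (7|11)=-1; sign (−1)^0·-1^2·-1^5 = -1.
(a,b)_5: α=-3, u≡4; β=-2, v≡4 (mod 5); (4|5)=+1, (4|5)=+1; sign (−1)^0·+1^-2·+1^-3 = +1.
(a,b)_7: α=3, u≡5; β=4, v≡1 (mod 7); (5|7)=-1, (1|7)=+1; sign (−1)^0·-1^4·+1^3 = +1.
(a,b)_19: α=1, u≡3; β=1, v≡7 (mod 19); (3|19)=-1, (7|19)=+1; sign (−1)^1·-1^1·+1^1 = +1.
(a,b)_∞: sgn(126856730)=+, sgn(164749)=+, so +1.
(a,b)_37: α=-6, u≡30; β=-4, v≡25 (mod 37); (30|37)=+1, (25|37)=+1; sign (−1)^0·+1^-4·+1^-6 = +1.
Ram(126856730, 164749) = {2, 11}; no ℚ_2-point on the conic.

[2, 11]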